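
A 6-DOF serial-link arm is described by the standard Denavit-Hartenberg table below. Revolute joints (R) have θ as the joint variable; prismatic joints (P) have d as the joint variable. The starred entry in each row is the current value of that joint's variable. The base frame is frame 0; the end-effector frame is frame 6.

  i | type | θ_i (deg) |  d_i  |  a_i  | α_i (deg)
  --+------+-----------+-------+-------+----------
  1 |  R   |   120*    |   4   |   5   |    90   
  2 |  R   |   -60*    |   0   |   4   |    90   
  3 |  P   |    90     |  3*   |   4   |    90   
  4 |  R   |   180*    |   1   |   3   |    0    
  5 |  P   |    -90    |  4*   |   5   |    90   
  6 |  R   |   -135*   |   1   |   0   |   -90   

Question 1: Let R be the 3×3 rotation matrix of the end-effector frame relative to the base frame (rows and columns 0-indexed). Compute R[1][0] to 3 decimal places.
0.224

End-effector x-axis (col 0 of R) = (-0.1294,0.2241,0.9659)
R[1][0] = 0.2241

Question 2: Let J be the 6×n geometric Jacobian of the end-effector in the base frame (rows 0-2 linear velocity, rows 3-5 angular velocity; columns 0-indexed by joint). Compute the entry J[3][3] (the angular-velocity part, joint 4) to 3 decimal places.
axis z_3 = (-0.2500,0.4330,-0.8660); lever o_n−o_3 = (-0.8170,-2.5849,-6.8301)
cross product → J_v[:, 3] = (-5.1962,-1.0000,1.0000)
J_ω[:, 3] = z_3
entry J[3][3] = -0.2500

-0.250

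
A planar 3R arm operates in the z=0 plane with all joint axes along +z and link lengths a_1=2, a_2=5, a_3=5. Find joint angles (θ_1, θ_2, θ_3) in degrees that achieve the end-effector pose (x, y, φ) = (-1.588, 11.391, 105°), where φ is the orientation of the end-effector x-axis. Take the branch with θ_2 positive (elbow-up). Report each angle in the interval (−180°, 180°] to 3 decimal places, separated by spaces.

59.986 45.017 -0.003

wrist centre = target − a_3·(cos φ, sin φ) = (-0.2939, 6.5614)
cos θ_2 = (43.1380−2²−5²)/(2·2·5) = 0.7069; θ_2 = 45.0169° (elbow-up)
β = atan2(6.5614,-0.2939) = 92.5647°; ψ = atan2(3.5366,5.5345) = 32.5788°
θ_1 = β − ψ = 59.9859°
θ_3 = φ − θ_1 − θ_2 = -0.0028° (wrapped to (-180°,180°])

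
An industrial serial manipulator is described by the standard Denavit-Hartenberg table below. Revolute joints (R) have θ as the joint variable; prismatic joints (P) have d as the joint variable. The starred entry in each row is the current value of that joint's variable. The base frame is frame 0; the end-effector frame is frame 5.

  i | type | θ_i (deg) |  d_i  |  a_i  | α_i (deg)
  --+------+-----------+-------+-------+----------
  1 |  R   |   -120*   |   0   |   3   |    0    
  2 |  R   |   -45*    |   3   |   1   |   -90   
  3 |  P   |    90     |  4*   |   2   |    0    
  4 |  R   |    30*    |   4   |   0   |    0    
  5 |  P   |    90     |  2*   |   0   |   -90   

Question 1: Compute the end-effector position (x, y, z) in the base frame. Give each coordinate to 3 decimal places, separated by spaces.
0.122 -12.516 1.000

after link 1: o_1 = (-1.5000, -2.5981, 0.0000)
after link 2: o_2 = (-2.4659, -2.8569, 3.0000)
after link 3: o_3 = (-1.4306, -6.7206, 1.0000)
after link 4: o_4 = (-0.3954, -10.5843, 1.0000)
after link 5: o_5 = (0.1223, -12.5162, 1.0000)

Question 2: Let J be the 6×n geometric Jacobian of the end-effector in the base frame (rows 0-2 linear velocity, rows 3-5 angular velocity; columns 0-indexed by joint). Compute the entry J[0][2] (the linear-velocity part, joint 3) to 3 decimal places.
prismatic axis z_2 = (0.2588,-0.9659,0.0000)
J_v[:, 2] = z_2; J_ω[:, 2] = (0,0,0)
entry J[0][2] = 0.2588

0.259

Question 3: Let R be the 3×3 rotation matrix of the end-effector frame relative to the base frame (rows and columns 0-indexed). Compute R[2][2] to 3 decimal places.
0.866

End-effector z-axis (col 2 of R) = (-0.4830,-0.1294,0.8660)
R[2][2] = 0.8660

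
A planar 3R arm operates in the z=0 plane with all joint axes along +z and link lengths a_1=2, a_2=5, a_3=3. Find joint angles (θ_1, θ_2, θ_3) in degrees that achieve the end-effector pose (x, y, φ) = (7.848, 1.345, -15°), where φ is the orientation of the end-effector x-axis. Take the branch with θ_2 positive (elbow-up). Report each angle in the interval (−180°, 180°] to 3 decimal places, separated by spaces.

-44.988 89.985 -59.997

wrist centre = target − a_3·(cos φ, sin φ) = (4.9502, 2.1215)
cos θ_2 = (29.0053−2²−5²)/(2·2·5) = 0.0003; θ_2 = 89.9849° (elbow-up)
β = atan2(2.1215,4.9502) = 23.1979°; ψ = atan2(5.0000,2.0013) = 68.1855°
θ_1 = β − ψ = -44.9876°
θ_3 = φ − θ_1 − θ_2 = -59.9973° (wrapped to (-180°,180°])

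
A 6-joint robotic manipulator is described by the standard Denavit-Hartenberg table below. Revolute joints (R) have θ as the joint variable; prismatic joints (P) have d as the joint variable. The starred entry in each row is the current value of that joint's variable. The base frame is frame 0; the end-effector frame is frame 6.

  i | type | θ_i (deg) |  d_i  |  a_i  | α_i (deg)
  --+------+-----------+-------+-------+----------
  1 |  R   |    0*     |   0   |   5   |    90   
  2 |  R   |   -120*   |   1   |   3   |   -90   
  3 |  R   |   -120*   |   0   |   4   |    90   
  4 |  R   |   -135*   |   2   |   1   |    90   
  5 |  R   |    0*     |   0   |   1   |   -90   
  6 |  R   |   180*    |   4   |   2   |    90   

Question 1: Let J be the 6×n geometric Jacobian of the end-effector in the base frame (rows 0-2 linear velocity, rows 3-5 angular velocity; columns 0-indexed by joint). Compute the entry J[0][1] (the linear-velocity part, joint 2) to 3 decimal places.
-3.634

axis z_1 = (0.0000,-1.0000,0.0000); lever o_n−o_1 = (2.0981,-1.4641,3.6340)
cross product → J_v[:, 1] = (-3.6340,0.0000,2.0981)
J_ω[:, 1] = z_1
entry J[0][1] = -3.6340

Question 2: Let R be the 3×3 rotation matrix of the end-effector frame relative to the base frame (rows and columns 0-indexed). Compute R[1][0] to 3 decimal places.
End-effector x-axis (col 0 of R) = (0.7891,-0.6124,-0.0474)
R[1][0] = -0.6124

-0.612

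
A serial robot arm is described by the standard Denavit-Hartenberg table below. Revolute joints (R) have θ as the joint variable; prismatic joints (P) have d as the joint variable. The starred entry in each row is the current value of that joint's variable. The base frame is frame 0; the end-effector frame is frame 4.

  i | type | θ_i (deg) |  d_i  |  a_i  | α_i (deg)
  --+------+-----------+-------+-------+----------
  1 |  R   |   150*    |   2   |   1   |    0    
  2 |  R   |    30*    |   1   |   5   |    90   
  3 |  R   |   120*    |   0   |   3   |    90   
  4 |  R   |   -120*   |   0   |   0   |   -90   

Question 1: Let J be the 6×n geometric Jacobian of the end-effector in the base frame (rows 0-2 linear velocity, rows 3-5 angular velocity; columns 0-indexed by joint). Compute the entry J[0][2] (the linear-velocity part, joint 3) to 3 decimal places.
axis z_2 = (0.0000,1.0000,0.0000); lever o_n−o_2 = (1.5000,-0.0000,2.5981)
cross product → J_v[:, 2] = (2.5981,0.0000,-1.5000)
J_ω[:, 2] = z_2
entry J[0][2] = 2.5981

2.598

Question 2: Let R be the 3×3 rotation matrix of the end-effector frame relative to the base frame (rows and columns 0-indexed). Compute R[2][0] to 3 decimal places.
-0.433

End-effector x-axis (col 0 of R) = (-0.2500,-0.8660,-0.4330)
R[2][0] = -0.4330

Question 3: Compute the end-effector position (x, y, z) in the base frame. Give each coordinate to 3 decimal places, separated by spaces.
after link 1: o_1 = (-0.8660, 0.5000, 2.0000)
after link 2: o_2 = (-5.8660, 0.5000, 3.0000)
after link 3: o_3 = (-4.3660, 0.5000, 5.5981)
after link 4: o_4 = (-4.3660, 0.5000, 5.5981)

-4.366 0.500 5.598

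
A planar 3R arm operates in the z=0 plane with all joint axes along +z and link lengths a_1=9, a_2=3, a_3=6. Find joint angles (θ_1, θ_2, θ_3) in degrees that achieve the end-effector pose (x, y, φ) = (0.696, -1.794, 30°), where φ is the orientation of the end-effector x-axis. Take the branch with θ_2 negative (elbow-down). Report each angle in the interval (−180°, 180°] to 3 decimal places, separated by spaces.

-120.003 -150.002 -59.995

wrist centre = target − a_3·(cos φ, sin φ) = (-4.5002, -4.7940)
cos θ_2 = (43.2338−9²−3²)/(2·9·3) = -0.8660; θ_2 = -150.0017° (elbow-down)
β = atan2(-4.7940,-4.5002) = -133.1891°; ψ = atan2(-1.4999,6.4019) = -13.1862°
θ_1 = β − ψ = -120.0029°
θ_3 = φ − θ_1 − θ_2 = -59.9953° (wrapped to (-180°,180°])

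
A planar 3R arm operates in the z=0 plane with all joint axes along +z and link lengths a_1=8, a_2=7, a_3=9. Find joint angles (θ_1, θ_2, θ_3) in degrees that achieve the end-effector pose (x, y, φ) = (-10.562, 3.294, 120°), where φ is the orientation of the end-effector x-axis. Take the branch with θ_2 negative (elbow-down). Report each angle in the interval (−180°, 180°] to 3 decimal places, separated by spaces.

wrist centre = target − a_3·(cos φ, sin φ) = (-6.0620, -4.5002)
cos θ_2 = (56.9999−8²−7²)/(2·8·7) = -0.5000; θ_2 = -120.0001° (elbow-down)
β = atan2(-4.5002,-6.0620) = -143.4110°; ψ = atan2(-6.0622,4.5000) = -53.4132°
θ_1 = β − ψ = -89.9978°
θ_3 = φ − θ_1 − θ_2 = -30.0022° (wrapped to (-180°,180°])

-89.998 -120.000 -30.002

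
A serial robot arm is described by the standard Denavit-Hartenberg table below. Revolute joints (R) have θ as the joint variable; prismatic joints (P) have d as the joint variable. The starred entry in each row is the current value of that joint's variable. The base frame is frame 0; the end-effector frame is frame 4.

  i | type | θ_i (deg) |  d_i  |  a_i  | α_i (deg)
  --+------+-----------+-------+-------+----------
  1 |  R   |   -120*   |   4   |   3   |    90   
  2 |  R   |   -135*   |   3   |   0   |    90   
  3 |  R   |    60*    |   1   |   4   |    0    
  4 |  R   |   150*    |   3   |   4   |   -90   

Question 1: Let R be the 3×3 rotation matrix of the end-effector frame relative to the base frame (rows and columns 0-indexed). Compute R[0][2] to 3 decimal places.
0.927

End-effector z-axis (col 2 of R) = (0.9268,-0.1268,-0.3536)
R[0][2] = 0.9268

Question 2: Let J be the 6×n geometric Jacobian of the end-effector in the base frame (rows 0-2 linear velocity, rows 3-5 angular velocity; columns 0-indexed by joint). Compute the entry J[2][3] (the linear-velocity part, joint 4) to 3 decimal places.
-1.414

axis z_3 = (0.3536,0.6124,0.7071); lever o_n−o_3 = (1.5680,-1.2842,4.5708)
cross product → J_v[:, 3] = (3.7071,-0.5073,-1.4142)
J_ω[:, 3] = z_3
entry J[2][3] = -1.4142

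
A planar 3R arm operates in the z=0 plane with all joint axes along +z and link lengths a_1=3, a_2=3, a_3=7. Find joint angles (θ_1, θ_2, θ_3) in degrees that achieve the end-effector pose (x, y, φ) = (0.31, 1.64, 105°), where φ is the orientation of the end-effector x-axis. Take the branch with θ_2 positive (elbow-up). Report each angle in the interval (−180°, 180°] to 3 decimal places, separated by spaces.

wrist centre = target − a_3·(cos φ, sin φ) = (2.1217, -5.1215)
cos θ_2 = (30.7313−3²−3²)/(2·3·3) = 0.7073; θ_2 = 44.9847° (elbow-up)
β = atan2(-5.1215,2.1217) = -67.4967°; ψ = atan2(2.1208,5.1219) = 22.4924°
θ_1 = β − ψ = -89.9890°
θ_3 = φ − θ_1 − θ_2 = 150.0043° (wrapped to (-180°,180°])

-89.989 44.985 150.004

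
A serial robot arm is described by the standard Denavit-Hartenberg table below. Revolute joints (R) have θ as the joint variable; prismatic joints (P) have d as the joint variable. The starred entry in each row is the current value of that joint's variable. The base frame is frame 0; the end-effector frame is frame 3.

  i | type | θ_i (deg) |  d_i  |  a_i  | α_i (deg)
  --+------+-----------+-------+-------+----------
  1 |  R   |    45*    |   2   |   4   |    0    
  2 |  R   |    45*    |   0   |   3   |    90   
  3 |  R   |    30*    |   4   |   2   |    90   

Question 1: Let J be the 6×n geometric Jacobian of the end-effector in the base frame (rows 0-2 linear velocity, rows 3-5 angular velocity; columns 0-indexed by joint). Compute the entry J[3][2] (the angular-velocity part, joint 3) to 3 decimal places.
axis z_2 = (1.0000,-0.0000,0.0000); lever o_n−o_2 = (4.0000,1.7321,1.0000)
cross product → J_v[:, 2] = (-0.0000,-1.0000,1.7321)
J_ω[:, 2] = z_2
entry J[3][2] = 1.0000

1.000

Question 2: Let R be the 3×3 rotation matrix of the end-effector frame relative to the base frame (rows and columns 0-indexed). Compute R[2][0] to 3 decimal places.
End-effector x-axis (col 0 of R) = (0.0000,0.8660,0.5000)
R[2][0] = 0.5000

0.500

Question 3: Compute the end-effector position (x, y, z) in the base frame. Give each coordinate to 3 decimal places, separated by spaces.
after link 1: o_1 = (2.8284, 2.8284, 2.0000)
after link 2: o_2 = (2.8284, 5.8284, 2.0000)
after link 3: o_3 = (6.8284, 7.5605, 3.0000)

6.828 7.560 3.000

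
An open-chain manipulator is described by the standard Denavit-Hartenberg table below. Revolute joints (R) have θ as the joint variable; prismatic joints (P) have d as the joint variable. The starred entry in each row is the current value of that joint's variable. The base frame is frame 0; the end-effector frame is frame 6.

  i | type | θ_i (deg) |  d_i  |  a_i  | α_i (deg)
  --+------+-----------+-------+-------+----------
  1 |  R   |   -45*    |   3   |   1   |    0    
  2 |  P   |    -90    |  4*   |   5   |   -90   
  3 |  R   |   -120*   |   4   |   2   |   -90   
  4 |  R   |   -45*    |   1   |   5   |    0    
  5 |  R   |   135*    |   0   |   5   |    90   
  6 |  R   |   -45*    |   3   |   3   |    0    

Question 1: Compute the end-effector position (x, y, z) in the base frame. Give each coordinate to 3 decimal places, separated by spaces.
after link 1: o_1 = (0.7071, -0.7071, 3.0000)
after link 2: o_2 = (-2.8284, -4.2426, 7.0000)
after link 3: o_3 = (0.7071, -6.3640, 8.7321)
after link 4: o_4 = (3.8447, -8.2263, 12.2939)
after link 5: o_5 = (0.3092, -4.6908, 12.2939)
after link 6: o_6 = (1.1689, -0.8311, 13.8313)

1.169 -0.831 13.831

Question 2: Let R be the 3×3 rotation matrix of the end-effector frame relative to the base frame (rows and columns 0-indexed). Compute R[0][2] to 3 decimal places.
0.354

End-effector z-axis (col 2 of R) = (0.3536,0.3536,0.8660)
R[0][2] = 0.3536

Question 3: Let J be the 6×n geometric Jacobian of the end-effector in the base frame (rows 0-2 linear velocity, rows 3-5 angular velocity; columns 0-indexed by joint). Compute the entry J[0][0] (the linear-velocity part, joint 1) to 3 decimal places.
0.831

axis z_0 = ẑ; lever o_n−o_0 = (1.1689,-0.8311,13.8313)
cross product → J_v[:, 0] = (0.8311,1.1689,-0.0000)
J_ω[:, 0] = z_0
entry J[0][0] = 0.8311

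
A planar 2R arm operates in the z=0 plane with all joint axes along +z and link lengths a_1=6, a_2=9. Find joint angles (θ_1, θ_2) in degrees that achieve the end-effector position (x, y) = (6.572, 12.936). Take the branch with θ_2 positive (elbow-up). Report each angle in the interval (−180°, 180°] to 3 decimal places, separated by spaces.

45.000 29.999

cos θ_2 = (210.5313−6²−9²)/(2·6·9) = 0.8660; θ_2 = 29.9994° (elbow-up)
β = atan2(12.9360,6.5720) = 63.0676°; ψ = atan2(4.4999,13.7943) = 18.0672°
θ_1 = β − ψ = 45.0004°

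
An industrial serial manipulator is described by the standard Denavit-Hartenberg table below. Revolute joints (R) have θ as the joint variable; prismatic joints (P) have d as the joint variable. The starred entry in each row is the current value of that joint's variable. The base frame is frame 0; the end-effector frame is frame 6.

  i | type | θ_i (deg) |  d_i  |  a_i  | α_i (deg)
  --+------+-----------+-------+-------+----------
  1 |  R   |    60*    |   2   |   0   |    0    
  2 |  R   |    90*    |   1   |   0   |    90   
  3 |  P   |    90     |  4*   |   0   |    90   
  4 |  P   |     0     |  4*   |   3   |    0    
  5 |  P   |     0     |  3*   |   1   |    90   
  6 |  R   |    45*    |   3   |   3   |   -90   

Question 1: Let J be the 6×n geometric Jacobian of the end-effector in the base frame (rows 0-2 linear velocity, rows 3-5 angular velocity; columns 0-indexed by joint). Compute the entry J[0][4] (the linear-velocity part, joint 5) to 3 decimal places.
-0.866

prismatic axis z_4 = (-0.8660,0.5000,-0.0000)
J_v[:, 4] = z_4; J_ω[:, 4] = (0,0,0)
entry J[0][4] = -0.8660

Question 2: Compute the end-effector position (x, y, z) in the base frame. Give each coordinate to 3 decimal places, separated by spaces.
-7.399 5.427 9.121

after link 1: o_1 = (0.0000, 0.0000, 2.0000)
after link 2: o_2 = (0.0000, 0.0000, 3.0000)
after link 3: o_3 = (2.0000, 3.4641, 3.0000)
after link 4: o_4 = (-1.4641, 5.4641, 6.0000)
after link 5: o_5 = (-4.0622, 6.9641, 7.0000)
after link 6: o_6 = (-7.3993, 5.4267, 9.1213)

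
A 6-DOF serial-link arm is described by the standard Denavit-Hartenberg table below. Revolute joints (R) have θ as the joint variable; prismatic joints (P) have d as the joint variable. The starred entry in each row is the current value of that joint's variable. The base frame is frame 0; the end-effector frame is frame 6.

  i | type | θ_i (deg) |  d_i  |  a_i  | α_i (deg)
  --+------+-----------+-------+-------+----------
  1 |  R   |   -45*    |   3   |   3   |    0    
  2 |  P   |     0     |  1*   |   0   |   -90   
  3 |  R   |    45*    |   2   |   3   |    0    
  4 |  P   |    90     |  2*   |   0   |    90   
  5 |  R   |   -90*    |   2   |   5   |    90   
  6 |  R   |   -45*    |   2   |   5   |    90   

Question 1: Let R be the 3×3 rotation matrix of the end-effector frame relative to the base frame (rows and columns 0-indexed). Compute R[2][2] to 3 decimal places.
End-effector z-axis (col 2 of R) = (0.1464,0.8536,0.5000)
R[2][2] = 0.5000

0.500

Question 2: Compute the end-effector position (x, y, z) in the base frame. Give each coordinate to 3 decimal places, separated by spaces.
after link 1: o_1 = (2.1213, -2.1213, 3.0000)
after link 2: o_2 = (2.1213, -2.1213, 4.0000)
after link 3: o_3 = (5.0355, -2.2071, 1.8787)
after link 4: o_4 = (6.4497, -0.7929, 1.8787)
after link 5: o_5 = (3.9142, -5.3284, 0.4645)
after link 6: o_6 = (0.6464, -7.0607, 4.3787)

0.646 -7.061 4.379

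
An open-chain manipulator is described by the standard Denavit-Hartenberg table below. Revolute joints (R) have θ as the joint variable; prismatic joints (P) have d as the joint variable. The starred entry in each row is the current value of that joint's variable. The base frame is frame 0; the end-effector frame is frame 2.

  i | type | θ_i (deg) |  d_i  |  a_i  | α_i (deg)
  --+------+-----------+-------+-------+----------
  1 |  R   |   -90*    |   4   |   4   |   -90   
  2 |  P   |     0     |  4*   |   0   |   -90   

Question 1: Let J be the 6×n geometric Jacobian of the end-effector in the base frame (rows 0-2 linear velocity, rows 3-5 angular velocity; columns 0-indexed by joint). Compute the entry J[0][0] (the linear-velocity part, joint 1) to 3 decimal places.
4.000

axis z_0 = ẑ; lever o_n−o_0 = (4.0000,-4.0000,4.0000)
cross product → J_v[:, 0] = (4.0000,4.0000,-0.0000)
J_ω[:, 0] = z_0
entry J[0][0] = 4.0000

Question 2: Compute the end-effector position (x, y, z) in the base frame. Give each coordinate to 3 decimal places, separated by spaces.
after link 1: o_1 = (0.0000, -4.0000, 4.0000)
after link 2: o_2 = (4.0000, -4.0000, 4.0000)

4.000 -4.000 4.000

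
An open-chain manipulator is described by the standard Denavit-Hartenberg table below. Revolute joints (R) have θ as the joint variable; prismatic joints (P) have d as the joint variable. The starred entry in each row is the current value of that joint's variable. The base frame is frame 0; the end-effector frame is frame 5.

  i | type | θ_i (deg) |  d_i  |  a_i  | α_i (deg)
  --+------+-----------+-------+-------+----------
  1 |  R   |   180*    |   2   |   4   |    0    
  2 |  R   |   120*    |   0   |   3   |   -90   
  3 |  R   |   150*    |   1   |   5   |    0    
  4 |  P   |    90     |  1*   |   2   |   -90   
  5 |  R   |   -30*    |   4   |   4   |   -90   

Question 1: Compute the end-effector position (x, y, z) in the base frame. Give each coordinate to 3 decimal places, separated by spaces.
-0.835 2.518 6.232

after link 1: o_1 = (-4.0000, 0.0000, 2.0000)
after link 2: o_2 = (-2.5000, -2.5981, 2.0000)
after link 3: o_3 = (-3.7990, 1.6519, -0.5000)
after link 4: o_4 = (-3.4330, 3.0179, 1.2321)
after link 5: o_5 = (-0.8349, 2.5179, 6.2321)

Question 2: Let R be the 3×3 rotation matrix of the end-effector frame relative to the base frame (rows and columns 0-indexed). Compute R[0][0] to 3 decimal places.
End-effector x-axis (col 0 of R) = (0.2165,0.6250,0.7500)
R[0][0] = 0.2165

0.217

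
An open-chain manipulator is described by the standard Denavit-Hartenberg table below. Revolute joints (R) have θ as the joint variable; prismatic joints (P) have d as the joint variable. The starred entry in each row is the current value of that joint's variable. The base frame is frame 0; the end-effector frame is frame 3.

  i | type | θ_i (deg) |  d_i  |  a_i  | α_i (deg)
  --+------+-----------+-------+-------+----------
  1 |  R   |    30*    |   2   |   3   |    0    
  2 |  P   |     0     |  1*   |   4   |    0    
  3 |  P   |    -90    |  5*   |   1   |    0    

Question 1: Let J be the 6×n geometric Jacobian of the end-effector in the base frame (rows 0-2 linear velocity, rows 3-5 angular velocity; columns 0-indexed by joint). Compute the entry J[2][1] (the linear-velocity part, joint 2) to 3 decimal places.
prismatic axis z_1 = (0.0000,0.0000,1.0000)
J_v[:, 1] = z_1; J_ω[:, 1] = (0,0,0)
entry J[2][1] = 1.0000

1.000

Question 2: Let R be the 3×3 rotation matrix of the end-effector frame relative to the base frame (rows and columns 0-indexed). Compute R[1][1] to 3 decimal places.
0.500

End-effector y-axis (col 1 of R) = (0.8660,0.5000,0.0000)
R[1][1] = 0.5000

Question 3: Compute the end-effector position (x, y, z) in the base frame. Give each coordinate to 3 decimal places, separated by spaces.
after link 1: o_1 = (2.5981, 1.5000, 2.0000)
after link 2: o_2 = (6.0622, 3.5000, 3.0000)
after link 3: o_3 = (6.5622, 2.6340, 8.0000)

6.562 2.634 8.000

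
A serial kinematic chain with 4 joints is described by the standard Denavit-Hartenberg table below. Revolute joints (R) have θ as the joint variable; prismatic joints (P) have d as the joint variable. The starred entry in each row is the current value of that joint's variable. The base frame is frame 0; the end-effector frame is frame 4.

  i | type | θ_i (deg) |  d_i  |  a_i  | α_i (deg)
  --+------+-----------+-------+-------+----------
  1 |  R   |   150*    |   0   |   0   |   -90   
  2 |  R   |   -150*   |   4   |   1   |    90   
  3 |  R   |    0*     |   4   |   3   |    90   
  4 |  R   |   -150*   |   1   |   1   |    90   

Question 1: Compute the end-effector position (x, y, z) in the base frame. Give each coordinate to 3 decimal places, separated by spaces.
after link 1: o_1 = (0.0000, 0.0000, 0.0000)
after link 2: o_2 = (-1.2500, -3.8971, 0.5000)
after link 3: o_3 = (2.7321, -6.1962, -1.4641)
after link 4: o_4 = (2.3660, -4.8301, -1.4641)

2.366 -4.830 -1.464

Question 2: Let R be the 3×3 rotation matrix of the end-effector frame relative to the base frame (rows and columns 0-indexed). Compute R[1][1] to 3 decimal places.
0.866

End-effector y-axis (col 1 of R) = (0.5000,0.8660,-0.0000)
R[1][1] = 0.8660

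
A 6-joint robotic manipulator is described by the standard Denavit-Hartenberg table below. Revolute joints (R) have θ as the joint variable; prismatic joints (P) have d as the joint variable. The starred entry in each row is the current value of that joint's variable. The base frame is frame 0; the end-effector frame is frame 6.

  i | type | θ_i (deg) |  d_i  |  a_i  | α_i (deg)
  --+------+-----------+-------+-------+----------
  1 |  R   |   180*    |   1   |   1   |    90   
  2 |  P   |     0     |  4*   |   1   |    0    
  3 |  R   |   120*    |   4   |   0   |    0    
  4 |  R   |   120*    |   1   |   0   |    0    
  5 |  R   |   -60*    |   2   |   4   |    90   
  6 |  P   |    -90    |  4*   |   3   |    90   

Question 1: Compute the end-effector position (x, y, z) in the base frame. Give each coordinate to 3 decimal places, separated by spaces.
after link 1: o_1 = (-1.0000, 0.0000, 1.0000)
after link 2: o_2 = (-2.0000, 4.0000, 1.0000)
after link 3: o_3 = (-2.0000, 8.0000, 1.0000)
after link 4: o_4 = (-2.0000, 9.0000, 1.0000)
after link 5: o_5 = (2.0000, 11.0000, 1.0000)
after link 6: o_6 = (2.0000, 8.0000, 5.0000)

2.000 8.000 5.000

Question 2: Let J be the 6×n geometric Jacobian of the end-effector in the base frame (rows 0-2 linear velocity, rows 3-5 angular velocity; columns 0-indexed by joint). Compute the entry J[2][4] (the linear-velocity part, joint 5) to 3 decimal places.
-4.000

axis z_4 = (0.0000,1.0000,0.0000); lever o_n−o_4 = (4.0000,-1.0000,4.0000)
cross product → J_v[:, 4] = (4.0000,-0.0000,-4.0000)
J_ω[:, 4] = z_4
entry J[2][4] = -4.0000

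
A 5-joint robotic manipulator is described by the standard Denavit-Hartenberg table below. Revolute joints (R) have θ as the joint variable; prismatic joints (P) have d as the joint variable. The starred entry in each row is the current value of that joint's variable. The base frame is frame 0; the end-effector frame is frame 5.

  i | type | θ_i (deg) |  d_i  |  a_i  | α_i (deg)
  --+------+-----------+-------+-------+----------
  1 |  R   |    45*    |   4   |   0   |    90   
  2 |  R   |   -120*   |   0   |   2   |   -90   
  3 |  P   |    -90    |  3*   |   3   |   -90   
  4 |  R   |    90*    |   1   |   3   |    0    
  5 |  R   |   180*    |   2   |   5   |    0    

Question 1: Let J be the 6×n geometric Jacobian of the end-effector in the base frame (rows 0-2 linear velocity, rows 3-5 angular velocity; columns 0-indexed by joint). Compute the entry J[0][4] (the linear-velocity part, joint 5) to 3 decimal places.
3.536

axis z_4 = (-0.3536,-0.3536,-0.8660); lever o_n−o_4 = (2.3548,2.3548,-4.2321)
cross product → J_v[:, 4] = (3.5355,-3.5355,0.0000)
J_ω[:, 4] = z_4
entry J[0][4] = 3.5355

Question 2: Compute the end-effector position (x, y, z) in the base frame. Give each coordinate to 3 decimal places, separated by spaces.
3.415 -0.827 -2.830

after link 1: o_1 = (0.0000, 0.0000, 4.0000)
after link 2: o_2 = (-0.7071, -0.7071, 2.2679)
after link 3: o_3 = (3.2513, -0.9913, 0.7679)
after link 4: o_4 = (1.0607, -3.1820, 1.4019)
after link 5: o_5 = (3.4154, -0.8272, -2.8301)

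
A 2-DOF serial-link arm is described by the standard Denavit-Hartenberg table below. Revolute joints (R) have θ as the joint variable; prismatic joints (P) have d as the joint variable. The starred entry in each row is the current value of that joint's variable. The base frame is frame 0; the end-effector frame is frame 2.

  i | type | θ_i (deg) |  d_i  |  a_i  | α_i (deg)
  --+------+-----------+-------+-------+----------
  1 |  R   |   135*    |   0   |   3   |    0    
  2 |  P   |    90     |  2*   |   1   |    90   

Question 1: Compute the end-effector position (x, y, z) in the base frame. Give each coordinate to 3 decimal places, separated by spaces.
after link 1: o_1 = (-2.1213, 2.1213, 0.0000)
after link 2: o_2 = (-2.8284, 1.4142, 2.0000)

-2.828 1.414 2.000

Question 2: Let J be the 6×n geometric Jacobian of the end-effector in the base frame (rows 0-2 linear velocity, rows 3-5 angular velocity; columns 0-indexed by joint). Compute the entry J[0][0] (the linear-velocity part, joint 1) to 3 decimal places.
-1.414

axis z_0 = ẑ; lever o_n−o_0 = (-2.8284,1.4142,2.0000)
cross product → J_v[:, 0] = (-1.4142,-2.8284,0.0000)
J_ω[:, 0] = z_0
entry J[0][0] = -1.4142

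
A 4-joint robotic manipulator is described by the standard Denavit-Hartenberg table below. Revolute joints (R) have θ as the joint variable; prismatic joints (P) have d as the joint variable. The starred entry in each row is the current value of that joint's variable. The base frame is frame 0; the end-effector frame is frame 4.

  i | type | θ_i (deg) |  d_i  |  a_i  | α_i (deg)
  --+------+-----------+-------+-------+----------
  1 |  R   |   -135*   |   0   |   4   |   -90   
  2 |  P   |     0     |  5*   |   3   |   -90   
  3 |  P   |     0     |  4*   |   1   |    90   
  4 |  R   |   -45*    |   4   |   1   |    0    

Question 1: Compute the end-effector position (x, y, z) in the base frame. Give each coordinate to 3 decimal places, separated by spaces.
0.207 -12.521 -3.293

after link 1: o_1 = (-2.8284, -2.8284, 0.0000)
after link 2: o_2 = (-1.4142, -8.4853, 0.0000)
after link 3: o_3 = (-2.1213, -9.1924, -4.0000)
after link 4: o_4 = (0.2071, -12.5208, -3.2929)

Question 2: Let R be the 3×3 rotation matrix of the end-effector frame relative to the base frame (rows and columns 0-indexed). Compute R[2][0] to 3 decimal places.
End-effector x-axis (col 0 of R) = (-0.5000,-0.5000,0.7071)
R[2][0] = 0.7071

0.707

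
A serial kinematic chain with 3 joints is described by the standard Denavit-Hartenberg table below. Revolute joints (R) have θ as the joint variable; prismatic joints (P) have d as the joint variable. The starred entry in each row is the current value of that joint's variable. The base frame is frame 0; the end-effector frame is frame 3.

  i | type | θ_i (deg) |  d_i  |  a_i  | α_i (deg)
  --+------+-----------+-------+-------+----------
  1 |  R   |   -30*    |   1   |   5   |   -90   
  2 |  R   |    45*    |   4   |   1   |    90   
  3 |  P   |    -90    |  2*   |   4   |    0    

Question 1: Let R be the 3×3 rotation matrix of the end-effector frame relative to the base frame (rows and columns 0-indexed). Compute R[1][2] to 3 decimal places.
End-effector z-axis (col 2 of R) = (0.6124,-0.3536,0.7071)
R[1][2] = -0.3536

-0.354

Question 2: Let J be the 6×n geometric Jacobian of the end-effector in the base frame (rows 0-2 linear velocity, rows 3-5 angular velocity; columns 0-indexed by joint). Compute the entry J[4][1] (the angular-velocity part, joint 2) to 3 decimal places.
0.866

axis z_1 = (0.5000,0.8660,0.0000); lever o_n−o_1 = (1.8371,-1.0607,0.7071)
cross product → J_v[:, 1] = (0.6124,-0.3536,-2.1213)
J_ω[:, 1] = z_1
entry J[4][1] = 0.8660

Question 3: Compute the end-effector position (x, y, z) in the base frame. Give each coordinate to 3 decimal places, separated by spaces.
6.167 -3.561 1.707

after link 1: o_1 = (4.3301, -2.5000, 1.0000)
after link 2: o_2 = (6.9425, 0.6105, 0.2929)
after link 3: o_3 = (6.1672, -3.5607, 1.7071)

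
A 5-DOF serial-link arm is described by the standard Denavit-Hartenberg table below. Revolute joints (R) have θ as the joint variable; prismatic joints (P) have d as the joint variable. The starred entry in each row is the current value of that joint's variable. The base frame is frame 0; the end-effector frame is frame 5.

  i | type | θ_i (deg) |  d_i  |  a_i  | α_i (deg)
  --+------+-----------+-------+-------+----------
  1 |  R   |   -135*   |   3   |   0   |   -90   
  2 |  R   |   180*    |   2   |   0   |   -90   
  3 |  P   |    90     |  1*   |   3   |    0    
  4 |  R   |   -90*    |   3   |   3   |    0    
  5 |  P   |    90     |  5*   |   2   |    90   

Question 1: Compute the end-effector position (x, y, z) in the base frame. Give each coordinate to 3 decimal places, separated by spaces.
0.000 4.243 12.000

after link 1: o_1 = (0.0000, 0.0000, 3.0000)
after link 2: o_2 = (1.4142, -1.4142, 3.0000)
after link 3: o_3 = (-0.7071, 0.7071, 4.0000)
after link 4: o_4 = (1.4142, 2.8284, 7.0000)
after link 5: o_5 = (0.0000, 4.2426, 12.0000)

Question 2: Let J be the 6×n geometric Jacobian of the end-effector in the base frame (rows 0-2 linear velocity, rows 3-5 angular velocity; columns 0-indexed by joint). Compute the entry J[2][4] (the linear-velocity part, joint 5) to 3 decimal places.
prismatic axis z_4 = (0.0000,0.0000,1.0000)
J_v[:, 4] = z_4; J_ω[:, 4] = (0,0,0)
entry J[2][4] = 1.0000

1.000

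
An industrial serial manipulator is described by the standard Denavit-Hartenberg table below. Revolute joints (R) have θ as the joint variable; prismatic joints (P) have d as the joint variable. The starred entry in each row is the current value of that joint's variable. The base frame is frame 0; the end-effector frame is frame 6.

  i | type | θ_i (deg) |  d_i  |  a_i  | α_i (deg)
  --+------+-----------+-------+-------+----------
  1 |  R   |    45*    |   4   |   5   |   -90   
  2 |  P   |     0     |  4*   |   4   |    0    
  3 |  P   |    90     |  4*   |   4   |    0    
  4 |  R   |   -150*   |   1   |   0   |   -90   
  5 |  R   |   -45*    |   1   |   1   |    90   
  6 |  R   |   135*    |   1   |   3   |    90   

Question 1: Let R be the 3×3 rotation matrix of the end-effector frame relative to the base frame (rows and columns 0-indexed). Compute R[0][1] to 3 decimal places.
End-effector y-axis (col 1 of R) = (-0.7500,0.2500,-0.6124)
R[0][1] = -0.7500

-0.750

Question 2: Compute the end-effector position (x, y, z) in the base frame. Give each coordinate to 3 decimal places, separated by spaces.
after link 1: o_1 = (3.5355, 3.5355, 4.0000)
after link 2: o_2 = (3.5355, 9.1924, 4.0000)
after link 3: o_3 = (0.7071, 12.0208, 0.0000)
after link 4: o_4 = (0.0000, 12.7279, 0.0000)
after link 5: o_5 = (0.3624, 14.0903, 0.1124)
after link 6: o_6 = (1.4417, 14.0483, -2.8597)

1.442 14.048 -2.860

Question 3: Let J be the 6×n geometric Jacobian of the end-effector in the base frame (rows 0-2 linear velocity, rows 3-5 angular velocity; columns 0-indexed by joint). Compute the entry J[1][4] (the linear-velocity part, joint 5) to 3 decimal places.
1.030

axis z_4 = (0.6124,0.6124,-0.5000); lever o_n−o_4 = (1.4417,1.3204,-2.8597)
cross product → J_v[:, 4] = (-1.0910,1.0303,-0.0743)
J_ω[:, 4] = z_4
entry J[1][4] = 1.0303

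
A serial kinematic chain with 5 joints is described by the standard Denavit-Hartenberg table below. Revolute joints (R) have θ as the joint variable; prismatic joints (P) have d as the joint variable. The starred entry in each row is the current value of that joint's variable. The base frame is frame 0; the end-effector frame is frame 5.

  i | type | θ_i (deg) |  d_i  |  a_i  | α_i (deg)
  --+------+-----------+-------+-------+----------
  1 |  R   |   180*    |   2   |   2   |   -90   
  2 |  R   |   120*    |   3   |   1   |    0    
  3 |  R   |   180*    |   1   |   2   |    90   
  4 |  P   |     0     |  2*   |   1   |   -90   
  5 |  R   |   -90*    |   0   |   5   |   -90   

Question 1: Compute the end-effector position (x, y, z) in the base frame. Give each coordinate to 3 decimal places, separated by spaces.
after link 1: o_1 = (-2.0000, 0.0000, 2.0000)
after link 2: o_2 = (-1.5000, -3.0000, 1.1340)
after link 3: o_3 = (-2.5000, -4.0000, 2.8660)
after link 4: o_4 = (-1.2679, -4.0000, 4.7321)
after link 5: o_5 = (3.0622, -4.0000, 7.2321)

3.062 -4.000 7.232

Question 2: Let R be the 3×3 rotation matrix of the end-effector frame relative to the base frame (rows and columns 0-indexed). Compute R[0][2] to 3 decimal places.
-0.500

End-effector z-axis (col 2 of R) = (-0.5000,0.0000,0.8660)
R[0][2] = -0.5000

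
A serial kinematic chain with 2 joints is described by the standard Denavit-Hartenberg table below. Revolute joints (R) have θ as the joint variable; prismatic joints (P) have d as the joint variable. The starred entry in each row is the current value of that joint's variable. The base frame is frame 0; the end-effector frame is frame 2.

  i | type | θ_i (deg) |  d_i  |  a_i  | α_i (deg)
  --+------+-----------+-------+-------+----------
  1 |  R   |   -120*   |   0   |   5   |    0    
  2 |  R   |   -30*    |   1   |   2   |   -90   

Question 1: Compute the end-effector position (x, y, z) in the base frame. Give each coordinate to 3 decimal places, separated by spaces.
after link 1: o_1 = (-2.5000, -4.3301, 0.0000)
after link 2: o_2 = (-4.2321, -5.3301, 1.0000)

-4.232 -5.330 1.000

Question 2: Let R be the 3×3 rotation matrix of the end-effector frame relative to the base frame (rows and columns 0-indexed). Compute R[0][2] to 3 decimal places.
0.500

End-effector z-axis (col 2 of R) = (0.5000,-0.8660,0.0000)
R[0][2] = 0.5000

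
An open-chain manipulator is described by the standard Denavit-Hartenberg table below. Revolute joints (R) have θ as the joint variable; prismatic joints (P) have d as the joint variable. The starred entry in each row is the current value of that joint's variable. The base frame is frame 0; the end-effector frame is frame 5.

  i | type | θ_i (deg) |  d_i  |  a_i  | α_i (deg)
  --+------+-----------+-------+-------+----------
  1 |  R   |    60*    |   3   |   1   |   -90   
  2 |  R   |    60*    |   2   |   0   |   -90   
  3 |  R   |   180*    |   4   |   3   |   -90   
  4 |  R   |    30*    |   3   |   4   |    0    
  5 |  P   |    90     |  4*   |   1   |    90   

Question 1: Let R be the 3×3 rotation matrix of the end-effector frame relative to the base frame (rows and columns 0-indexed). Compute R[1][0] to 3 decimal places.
0.866

End-effector x-axis (col 0 of R) = (0.5000,0.8660,0.0000)
R[1][0] = 0.8660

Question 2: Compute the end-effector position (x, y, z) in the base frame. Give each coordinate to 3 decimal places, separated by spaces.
-9.276 1.933 7.598

after link 1: o_1 = (0.5000, 0.8660, 3.0000)
after link 2: o_2 = (-1.2321, 1.8660, 3.0000)
after link 3: o_3 = (-3.7141, -2.4330, 3.5981)
after link 4: o_4 = (-6.3122, -0.9330, 7.5981)
after link 5: o_5 = (-9.2763, 1.9330, 7.5981)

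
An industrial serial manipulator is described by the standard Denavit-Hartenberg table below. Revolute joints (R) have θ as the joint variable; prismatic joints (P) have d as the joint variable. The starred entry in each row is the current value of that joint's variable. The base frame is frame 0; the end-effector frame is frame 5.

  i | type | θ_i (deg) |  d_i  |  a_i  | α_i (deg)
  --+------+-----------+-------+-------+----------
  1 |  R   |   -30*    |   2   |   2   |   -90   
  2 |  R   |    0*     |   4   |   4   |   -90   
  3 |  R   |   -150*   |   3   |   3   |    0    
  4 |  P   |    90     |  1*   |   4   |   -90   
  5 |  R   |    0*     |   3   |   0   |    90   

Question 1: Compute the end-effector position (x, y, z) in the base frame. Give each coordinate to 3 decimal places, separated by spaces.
after link 1: o_1 = (1.7321, -1.0000, 2.0000)
after link 2: o_2 = (7.1962, 0.4641, 2.0000)
after link 3: o_3 = (5.6962, 3.0622, -1.0000)
after link 4: o_4 = (9.1603, 5.0622, -2.0000)
after link 5: o_5 = (10.6603, 2.4641, -2.0000)

10.660 2.464 -2.000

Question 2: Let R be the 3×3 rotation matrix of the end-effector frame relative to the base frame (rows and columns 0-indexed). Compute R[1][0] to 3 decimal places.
End-effector x-axis (col 0 of R) = (0.8660,0.5000,0.0000)
R[1][0] = 0.5000

0.500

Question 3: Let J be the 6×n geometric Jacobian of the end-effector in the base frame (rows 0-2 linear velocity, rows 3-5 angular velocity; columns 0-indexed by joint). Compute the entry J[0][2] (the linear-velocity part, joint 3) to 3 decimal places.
2.000

axis z_2 = (0.0000,0.0000,-1.0000); lever o_n−o_2 = (3.4641,2.0000,-4.0000)
cross product → J_v[:, 2] = (2.0000,-3.4641,-0.0000)
J_ω[:, 2] = z_2
entry J[0][2] = 2.0000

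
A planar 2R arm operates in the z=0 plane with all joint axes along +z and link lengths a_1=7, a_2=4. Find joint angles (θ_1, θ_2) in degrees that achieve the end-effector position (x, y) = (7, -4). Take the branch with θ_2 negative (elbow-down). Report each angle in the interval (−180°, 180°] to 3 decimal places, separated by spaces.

cos θ_2 = (65.0000−7²−4²)/(2·7·4) = 0.0000; θ_2 = -90.0000° (elbow-down)
β = atan2(-4.0000,7.0000) = -29.7449°; ψ = atan2(-4.0000,7.0000) = -29.7449°
θ_1 = β − ψ = 0.0000°

0.000 -90.000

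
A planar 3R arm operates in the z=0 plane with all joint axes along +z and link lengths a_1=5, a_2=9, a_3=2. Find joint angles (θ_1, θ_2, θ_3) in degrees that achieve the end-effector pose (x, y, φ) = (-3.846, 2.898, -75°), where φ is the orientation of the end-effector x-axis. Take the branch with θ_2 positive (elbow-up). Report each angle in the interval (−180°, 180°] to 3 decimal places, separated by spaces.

30.009 134.992 119.999

wrist centre = target − a_3·(cos φ, sin φ) = (-4.3636, 4.8299)
cos θ_2 = (42.3688−5²−9²)/(2·5·9) = -0.7070; θ_2 = 134.9924° (elbow-up)
β = atan2(4.8299,-4.3636) = 132.0969°; ψ = atan2(6.3648,-1.3631) = 102.0882°
θ_1 = β − ψ = 30.0088°
θ_3 = φ − θ_1 − θ_2 = 119.9988° (wrapped to (-180°,180°])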